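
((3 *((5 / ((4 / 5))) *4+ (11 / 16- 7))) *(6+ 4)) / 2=4485 / 16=280.31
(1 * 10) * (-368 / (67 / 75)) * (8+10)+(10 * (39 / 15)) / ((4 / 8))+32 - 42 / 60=-74065.95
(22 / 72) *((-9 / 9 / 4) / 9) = -11 / 1296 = -0.01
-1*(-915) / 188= 915 / 188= 4.87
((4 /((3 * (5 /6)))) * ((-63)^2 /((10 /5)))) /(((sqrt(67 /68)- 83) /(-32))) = 1016064 * sqrt(1139) /2341925 + 2867332608 /2341925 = 1238.99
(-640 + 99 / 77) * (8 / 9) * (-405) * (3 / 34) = 142020 / 7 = 20288.57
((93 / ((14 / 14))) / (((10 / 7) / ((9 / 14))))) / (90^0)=837 / 20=41.85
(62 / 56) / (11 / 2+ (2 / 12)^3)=1674 / 8323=0.20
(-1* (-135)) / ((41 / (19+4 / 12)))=2610 / 41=63.66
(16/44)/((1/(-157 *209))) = -11932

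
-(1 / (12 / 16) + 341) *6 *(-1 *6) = 12324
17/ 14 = 1.21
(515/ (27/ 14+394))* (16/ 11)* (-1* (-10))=1153600/ 60973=18.92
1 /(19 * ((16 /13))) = 13 /304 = 0.04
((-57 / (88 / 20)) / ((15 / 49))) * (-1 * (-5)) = -211.59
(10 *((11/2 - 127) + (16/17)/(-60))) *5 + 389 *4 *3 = -71797/51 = -1407.78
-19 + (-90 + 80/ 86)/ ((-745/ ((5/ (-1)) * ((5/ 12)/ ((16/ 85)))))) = -12500243/ 615072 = -20.32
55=55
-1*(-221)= 221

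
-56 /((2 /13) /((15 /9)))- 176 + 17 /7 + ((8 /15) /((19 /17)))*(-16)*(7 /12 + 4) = -975833 /1197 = -815.23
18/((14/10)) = 90/7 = 12.86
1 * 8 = 8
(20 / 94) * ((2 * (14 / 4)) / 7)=10 / 47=0.21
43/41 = 1.05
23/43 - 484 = -20789/43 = -483.47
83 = 83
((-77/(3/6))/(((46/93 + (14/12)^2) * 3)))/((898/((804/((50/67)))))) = -771497496/23246975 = -33.19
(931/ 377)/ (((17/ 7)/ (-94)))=-612598/ 6409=-95.58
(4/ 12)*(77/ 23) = 77/ 69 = 1.12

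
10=10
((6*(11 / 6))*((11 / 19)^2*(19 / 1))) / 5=1331 / 95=14.01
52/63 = 0.83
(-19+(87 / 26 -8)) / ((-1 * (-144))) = -205 / 1248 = -0.16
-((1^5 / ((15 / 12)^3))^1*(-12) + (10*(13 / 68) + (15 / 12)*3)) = 0.48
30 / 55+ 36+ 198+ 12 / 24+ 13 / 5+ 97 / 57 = 1500707 / 6270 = 239.35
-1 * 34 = -34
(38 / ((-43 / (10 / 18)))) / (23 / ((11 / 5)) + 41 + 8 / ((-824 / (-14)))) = -107635 / 11310462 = -0.01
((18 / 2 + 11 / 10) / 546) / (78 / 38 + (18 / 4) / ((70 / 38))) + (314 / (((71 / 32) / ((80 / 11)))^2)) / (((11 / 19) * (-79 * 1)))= -18233166941418029 / 247198027105458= -73.76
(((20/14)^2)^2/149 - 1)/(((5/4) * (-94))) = 695498/84071015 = 0.01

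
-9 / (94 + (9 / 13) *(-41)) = -117 / 853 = -0.14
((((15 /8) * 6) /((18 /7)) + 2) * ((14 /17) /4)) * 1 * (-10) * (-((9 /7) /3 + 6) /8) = 675 /64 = 10.55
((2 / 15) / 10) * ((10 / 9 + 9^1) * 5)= 91 / 135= 0.67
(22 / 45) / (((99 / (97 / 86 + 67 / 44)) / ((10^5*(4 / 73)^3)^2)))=20541440000000000 / 5798068211810457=3.54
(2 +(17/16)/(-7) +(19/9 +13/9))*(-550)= -1497925/504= -2972.07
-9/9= -1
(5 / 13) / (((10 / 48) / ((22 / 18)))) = 88 / 39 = 2.26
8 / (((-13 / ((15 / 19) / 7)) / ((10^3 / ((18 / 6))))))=-40000 / 1729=-23.13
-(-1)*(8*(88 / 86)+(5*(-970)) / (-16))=311.31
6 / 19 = 0.32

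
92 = 92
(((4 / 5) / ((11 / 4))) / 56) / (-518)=-1 / 99715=-0.00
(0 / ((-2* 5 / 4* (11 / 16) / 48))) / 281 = 0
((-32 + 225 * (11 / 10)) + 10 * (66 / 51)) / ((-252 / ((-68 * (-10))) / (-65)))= 280475 / 7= 40067.86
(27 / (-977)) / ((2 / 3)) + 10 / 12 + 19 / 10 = 78899 / 29310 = 2.69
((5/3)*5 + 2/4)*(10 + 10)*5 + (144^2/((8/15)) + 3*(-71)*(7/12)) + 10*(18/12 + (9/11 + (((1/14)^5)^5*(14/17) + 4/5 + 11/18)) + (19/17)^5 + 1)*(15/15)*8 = 1133948366736940838248762786027519268783/28237918153722950433126644494368768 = 40156.94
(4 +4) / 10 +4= 24 / 5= 4.80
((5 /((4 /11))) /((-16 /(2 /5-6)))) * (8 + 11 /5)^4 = 520920477 /10000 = 52092.05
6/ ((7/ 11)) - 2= 7.43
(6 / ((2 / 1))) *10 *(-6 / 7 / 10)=-18 / 7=-2.57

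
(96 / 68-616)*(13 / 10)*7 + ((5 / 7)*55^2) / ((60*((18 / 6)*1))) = -5580.75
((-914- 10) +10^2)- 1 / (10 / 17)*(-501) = 277 / 10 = 27.70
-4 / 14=-0.29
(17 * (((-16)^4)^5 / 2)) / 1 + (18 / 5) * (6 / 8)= 10275869466724347985002500.00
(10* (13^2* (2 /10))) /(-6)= -169 /3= -56.33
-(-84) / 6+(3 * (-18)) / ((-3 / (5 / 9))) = 24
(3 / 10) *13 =39 / 10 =3.90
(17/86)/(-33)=-17/2838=-0.01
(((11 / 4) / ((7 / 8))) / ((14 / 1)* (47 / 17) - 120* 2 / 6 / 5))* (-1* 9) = -187 / 203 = -0.92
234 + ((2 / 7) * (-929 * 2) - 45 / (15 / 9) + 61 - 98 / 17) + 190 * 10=194134 / 119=1631.38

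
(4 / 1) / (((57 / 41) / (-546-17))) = -92332 / 57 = -1619.86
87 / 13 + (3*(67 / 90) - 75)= -66.07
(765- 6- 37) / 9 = 722 / 9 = 80.22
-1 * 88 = -88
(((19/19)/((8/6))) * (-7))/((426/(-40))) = 35/71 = 0.49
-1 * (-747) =747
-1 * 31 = -31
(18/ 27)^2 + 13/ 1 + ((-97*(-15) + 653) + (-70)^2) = 63193/ 9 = 7021.44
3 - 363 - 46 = -406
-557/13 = -42.85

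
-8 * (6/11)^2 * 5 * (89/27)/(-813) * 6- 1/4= 15547/393492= 0.04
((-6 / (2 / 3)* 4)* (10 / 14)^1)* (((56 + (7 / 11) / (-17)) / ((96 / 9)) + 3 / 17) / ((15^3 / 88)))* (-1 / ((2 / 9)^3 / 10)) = 7885593 / 2380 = 3313.27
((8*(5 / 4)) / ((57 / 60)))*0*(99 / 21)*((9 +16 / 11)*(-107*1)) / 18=0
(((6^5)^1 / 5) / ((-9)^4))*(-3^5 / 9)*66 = -2112 / 5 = -422.40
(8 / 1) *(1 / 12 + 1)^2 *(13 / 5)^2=28561 / 450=63.47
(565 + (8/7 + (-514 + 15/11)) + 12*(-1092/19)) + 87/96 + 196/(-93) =-2775076753/4353888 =-637.38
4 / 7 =0.57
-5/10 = -1/2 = -0.50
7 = 7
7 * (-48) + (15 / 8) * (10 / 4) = -5301 / 16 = -331.31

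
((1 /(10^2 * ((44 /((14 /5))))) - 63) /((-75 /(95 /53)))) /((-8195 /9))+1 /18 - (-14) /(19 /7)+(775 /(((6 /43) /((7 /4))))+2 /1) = 9727.00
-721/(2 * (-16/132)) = 23793/8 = 2974.12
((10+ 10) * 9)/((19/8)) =1440/19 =75.79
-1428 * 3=-4284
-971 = -971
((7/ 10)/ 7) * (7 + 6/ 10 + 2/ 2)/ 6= 43/ 300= 0.14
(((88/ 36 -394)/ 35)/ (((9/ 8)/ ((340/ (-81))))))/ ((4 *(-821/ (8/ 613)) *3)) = -3834112/ 69341457213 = -0.00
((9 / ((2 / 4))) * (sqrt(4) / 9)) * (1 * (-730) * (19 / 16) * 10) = -34675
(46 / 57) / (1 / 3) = 46 / 19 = 2.42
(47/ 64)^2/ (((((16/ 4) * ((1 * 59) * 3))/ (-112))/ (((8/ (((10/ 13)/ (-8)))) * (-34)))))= -3417323/ 14160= -241.34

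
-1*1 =-1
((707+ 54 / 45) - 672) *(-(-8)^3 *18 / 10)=834048 / 25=33361.92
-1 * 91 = -91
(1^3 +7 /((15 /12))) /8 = 33 /40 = 0.82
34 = 34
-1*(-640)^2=-409600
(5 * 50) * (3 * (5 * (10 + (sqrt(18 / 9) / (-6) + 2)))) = 45000-625 * sqrt(2) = 44116.12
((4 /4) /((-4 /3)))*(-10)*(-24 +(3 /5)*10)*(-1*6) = 810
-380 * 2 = -760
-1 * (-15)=15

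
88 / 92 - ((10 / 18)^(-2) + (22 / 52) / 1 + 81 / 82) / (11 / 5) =-780449 / 674245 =-1.16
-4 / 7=-0.57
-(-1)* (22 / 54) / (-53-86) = -11 / 3753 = -0.00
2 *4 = 8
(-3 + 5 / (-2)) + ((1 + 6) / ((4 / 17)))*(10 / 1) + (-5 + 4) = 291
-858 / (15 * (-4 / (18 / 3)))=85.80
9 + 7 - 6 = 10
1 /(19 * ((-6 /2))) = -1 /57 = -0.02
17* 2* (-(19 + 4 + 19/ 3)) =-2992/ 3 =-997.33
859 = 859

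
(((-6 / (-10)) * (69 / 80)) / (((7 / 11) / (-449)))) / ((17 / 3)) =-3067119 / 47600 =-64.44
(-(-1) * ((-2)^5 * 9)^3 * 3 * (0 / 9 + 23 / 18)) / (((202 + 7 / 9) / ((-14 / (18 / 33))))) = 21152710656 / 1825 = 11590526.39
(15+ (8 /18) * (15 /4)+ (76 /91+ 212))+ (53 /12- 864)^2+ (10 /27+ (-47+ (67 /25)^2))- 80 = 18157071807193 /24570000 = 738993.56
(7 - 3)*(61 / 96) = 61 / 24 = 2.54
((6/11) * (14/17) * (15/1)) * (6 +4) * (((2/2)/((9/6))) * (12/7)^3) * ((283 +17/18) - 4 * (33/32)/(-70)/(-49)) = 201953154240/3142909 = 64256.76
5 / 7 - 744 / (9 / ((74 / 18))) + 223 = -21950 / 189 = -116.14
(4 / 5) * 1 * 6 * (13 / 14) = 156 / 35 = 4.46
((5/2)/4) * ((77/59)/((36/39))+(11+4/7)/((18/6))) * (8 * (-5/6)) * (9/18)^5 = -653075/951552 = -0.69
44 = 44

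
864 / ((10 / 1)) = 432 / 5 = 86.40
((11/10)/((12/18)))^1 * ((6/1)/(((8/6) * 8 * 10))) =297/3200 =0.09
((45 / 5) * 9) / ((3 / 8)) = 216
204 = 204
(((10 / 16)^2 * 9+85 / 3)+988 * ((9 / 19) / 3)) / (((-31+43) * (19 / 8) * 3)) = 36067 / 16416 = 2.20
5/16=0.31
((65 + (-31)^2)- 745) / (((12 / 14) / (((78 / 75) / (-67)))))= -25571 / 5025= -5.09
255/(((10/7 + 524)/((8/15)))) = 476/1839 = 0.26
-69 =-69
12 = 12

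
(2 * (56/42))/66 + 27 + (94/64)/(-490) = 41970707/1552320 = 27.04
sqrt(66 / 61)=sqrt(4026) / 61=1.04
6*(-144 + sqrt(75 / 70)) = -864 + 3*sqrt(210) / 7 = -857.79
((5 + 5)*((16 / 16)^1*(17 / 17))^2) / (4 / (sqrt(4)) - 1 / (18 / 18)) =10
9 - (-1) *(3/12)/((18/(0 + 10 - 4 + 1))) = 655/72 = 9.10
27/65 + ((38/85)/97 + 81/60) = 758867/428740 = 1.77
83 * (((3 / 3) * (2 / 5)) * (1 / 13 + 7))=15272 / 65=234.95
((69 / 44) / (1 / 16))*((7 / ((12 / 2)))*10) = 3220 / 11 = 292.73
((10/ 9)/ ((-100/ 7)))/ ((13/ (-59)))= 413/ 1170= 0.35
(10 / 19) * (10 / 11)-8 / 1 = -7.52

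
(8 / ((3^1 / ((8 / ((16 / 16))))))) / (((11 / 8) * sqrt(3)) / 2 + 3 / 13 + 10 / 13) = -16384 / 321 + 11264 * sqrt(3) / 321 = 9.74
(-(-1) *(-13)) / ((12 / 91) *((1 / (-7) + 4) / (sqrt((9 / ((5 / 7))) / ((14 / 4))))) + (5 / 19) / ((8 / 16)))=-100224943 / 3005014 + 80714907 *sqrt(10) / 15025070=-16.36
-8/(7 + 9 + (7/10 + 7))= -80/237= -0.34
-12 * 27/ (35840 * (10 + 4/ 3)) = -243/ 304640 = -0.00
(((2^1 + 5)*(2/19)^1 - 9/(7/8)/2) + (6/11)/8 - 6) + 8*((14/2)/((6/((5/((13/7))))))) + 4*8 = 10678873/228228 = 46.79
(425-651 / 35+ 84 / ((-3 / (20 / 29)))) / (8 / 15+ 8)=2631 / 58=45.36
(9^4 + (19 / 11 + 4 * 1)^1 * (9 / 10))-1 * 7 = 721507 / 110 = 6559.15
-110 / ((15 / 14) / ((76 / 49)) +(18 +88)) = -16720 / 16217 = -1.03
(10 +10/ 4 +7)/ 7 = 2.79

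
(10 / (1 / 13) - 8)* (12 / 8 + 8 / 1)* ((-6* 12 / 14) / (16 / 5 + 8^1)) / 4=-52155 / 392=-133.05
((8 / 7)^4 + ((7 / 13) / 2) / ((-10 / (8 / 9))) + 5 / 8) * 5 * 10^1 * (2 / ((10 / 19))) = 492542567 / 1123668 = 438.33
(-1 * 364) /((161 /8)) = -416 /23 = -18.09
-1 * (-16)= 16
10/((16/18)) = 45/4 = 11.25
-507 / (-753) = 169 / 251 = 0.67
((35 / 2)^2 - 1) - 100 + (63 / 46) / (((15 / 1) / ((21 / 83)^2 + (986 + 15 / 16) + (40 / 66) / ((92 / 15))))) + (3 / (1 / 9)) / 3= 390450256979 / 1282786912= 304.38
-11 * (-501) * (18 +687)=3885255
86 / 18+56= 547 / 9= 60.78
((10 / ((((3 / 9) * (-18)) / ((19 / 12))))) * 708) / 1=-5605 / 3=-1868.33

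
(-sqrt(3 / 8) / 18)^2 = 0.00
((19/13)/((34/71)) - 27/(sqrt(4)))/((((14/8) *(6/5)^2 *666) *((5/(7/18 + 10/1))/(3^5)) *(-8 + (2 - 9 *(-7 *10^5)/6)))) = -11545/3856723416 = -0.00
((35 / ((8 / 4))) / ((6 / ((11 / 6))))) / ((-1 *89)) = -385 / 6408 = -0.06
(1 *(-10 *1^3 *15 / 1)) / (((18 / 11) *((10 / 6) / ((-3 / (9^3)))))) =55 / 243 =0.23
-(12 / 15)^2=-16 / 25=-0.64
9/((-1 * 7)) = -9/7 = -1.29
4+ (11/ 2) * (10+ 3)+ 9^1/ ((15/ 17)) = 857/ 10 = 85.70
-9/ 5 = -1.80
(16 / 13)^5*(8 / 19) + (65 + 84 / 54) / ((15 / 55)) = 46709034379 / 190473309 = 245.23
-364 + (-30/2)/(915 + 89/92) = -30675296/84269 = -364.02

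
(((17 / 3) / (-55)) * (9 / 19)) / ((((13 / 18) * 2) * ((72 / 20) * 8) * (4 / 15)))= -765 / 173888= -0.00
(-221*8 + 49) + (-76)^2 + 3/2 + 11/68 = 275989/68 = 4058.66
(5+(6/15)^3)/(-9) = -211/375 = -0.56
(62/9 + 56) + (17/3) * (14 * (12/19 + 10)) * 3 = 443438/171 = 2593.20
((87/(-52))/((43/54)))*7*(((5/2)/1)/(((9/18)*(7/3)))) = -35235/1118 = -31.52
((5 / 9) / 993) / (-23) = -0.00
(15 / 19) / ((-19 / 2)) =-30 / 361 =-0.08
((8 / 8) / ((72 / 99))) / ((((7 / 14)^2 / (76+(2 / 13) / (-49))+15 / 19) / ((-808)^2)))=3302737782080 / 2916703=1132353.13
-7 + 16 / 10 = -27 / 5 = -5.40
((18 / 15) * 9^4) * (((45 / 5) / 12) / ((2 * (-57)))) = -19683 / 380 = -51.80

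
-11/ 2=-5.50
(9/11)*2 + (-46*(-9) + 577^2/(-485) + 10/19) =-27397831/101365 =-270.29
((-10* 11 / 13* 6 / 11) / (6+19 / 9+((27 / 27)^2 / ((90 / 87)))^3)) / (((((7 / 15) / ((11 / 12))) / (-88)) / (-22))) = -43124400000 / 22148399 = -1947.07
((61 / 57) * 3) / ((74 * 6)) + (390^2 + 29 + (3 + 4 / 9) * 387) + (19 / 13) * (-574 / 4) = 16806870655 / 109668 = 153252.28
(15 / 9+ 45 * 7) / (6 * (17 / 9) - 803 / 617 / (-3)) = 586150 / 21781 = 26.91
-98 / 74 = -49 / 37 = -1.32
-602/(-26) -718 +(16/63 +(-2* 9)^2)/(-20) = -2911786/4095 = -711.06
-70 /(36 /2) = -35 /9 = -3.89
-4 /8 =-0.50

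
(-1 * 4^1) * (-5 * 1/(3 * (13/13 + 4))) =4/3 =1.33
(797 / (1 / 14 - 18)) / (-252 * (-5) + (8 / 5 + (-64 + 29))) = -55790 / 1539383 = -0.04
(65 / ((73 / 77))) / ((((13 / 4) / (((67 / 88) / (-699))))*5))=-469 / 102054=-0.00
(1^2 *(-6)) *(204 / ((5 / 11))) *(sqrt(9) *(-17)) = 686664 / 5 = 137332.80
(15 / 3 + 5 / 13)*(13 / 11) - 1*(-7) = 13.36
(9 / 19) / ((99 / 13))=13 / 209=0.06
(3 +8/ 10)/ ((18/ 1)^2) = 0.01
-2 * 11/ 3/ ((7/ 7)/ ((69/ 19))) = -506/ 19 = -26.63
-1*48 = -48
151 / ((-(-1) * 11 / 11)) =151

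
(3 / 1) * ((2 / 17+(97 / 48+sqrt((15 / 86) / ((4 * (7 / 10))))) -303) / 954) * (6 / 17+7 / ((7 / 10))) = -2700533 / 275706+220 * sqrt(903) / 813603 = -9.79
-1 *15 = -15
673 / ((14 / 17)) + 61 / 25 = 286879 / 350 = 819.65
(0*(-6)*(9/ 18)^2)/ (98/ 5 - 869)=0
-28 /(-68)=7 /17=0.41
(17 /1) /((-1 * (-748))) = 1 /44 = 0.02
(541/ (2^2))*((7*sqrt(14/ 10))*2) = 3787*sqrt(35)/ 10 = 2240.42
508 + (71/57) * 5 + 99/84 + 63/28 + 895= 563650/399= 1412.66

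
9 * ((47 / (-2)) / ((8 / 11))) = -4653 / 16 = -290.81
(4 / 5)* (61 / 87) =244 / 435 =0.56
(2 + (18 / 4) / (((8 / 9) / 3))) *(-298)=-40975 / 8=-5121.88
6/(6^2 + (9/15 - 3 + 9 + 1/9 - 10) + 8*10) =135/2536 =0.05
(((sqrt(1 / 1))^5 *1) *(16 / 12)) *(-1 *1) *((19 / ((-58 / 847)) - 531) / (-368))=-46891 / 16008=-2.93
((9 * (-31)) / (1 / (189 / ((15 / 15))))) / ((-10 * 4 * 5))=52731 / 200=263.66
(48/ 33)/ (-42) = -8/ 231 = -0.03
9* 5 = 45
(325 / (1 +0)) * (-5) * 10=-16250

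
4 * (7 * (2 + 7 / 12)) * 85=18445 / 3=6148.33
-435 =-435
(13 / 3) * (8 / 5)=104 / 15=6.93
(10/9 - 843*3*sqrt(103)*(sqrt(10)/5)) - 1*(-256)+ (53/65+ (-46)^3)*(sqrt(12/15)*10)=-25307148*sqrt(5)/65 - 2529*sqrt(1030)/5+ 2314/9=-886568.20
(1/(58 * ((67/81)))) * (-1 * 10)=-405/1943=-0.21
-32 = -32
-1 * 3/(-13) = 3/13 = 0.23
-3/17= -0.18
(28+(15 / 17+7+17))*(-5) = -4495 / 17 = -264.41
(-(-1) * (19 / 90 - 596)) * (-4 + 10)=-53621 / 15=-3574.73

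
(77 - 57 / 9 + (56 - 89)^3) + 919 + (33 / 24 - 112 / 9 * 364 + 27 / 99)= -31264567 / 792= -39475.46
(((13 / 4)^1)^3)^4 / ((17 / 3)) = 69894255367443 / 285212672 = 245060.13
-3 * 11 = -33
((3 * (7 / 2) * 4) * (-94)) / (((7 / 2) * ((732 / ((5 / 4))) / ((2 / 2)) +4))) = -1.91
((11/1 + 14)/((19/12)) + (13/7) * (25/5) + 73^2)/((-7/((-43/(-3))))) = -10206652/931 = -10963.11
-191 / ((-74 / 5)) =955 / 74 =12.91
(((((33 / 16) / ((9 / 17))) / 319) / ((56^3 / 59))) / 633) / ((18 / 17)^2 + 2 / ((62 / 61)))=8985877 / 4282163737141248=0.00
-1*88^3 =-681472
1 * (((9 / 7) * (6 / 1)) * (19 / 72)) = 57 / 28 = 2.04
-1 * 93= -93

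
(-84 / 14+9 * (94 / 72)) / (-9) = -23 / 36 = -0.64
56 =56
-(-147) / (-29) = -147 / 29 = -5.07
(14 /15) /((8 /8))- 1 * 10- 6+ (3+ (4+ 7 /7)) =-106 /15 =-7.07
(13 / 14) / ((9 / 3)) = 13 / 42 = 0.31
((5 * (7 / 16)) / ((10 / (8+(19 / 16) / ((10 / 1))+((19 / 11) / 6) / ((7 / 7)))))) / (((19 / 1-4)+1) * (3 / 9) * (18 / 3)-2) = 310709 / 5068800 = 0.06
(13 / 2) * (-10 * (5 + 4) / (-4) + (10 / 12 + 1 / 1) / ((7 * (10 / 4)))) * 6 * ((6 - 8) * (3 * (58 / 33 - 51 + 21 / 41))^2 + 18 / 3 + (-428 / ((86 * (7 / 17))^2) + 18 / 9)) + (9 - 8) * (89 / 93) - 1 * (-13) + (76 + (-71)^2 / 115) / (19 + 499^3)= -3229182448913960202038656061971 / 85711009746838501637535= -37675235.17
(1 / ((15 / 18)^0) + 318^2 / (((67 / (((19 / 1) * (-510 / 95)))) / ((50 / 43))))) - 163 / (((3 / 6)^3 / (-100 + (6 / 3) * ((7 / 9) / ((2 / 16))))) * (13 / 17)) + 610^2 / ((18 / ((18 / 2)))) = 52699236431 / 337077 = 156341.83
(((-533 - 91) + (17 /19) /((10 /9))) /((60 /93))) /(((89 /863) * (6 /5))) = -1055914157 /135280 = -7805.40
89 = 89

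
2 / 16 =1 / 8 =0.12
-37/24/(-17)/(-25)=-37/10200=-0.00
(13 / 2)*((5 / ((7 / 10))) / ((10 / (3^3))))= 1755 / 14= 125.36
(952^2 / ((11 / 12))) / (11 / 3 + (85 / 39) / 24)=10179606528 / 38687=263127.32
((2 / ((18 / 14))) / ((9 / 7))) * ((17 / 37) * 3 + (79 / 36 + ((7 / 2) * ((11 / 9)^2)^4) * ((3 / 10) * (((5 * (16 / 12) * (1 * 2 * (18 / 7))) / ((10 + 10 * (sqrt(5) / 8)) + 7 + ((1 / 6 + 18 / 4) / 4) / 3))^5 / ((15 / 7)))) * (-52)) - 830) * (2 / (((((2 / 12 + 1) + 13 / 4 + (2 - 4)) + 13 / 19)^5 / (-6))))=117666551737073473820591597361889701890294388736 / 370934945582081466396389297629345017630723263 - 827161380527051041411104348814037326233600000 * sqrt(5) / 10025268799515715308010521557549865341370899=132.72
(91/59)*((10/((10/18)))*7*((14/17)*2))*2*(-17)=-642096/59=-10882.98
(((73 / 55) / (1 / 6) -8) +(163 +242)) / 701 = 22273 / 38555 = 0.58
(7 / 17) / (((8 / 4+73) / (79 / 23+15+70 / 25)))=5698 / 48875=0.12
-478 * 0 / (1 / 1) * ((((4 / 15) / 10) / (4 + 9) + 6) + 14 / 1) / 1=0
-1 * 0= 0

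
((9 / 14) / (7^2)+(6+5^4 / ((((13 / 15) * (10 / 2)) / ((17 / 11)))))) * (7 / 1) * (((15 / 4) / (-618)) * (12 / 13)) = -336841875 / 37529492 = -8.98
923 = 923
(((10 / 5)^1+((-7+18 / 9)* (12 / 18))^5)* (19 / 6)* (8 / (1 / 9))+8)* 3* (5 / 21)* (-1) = 37812080 / 567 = 66687.97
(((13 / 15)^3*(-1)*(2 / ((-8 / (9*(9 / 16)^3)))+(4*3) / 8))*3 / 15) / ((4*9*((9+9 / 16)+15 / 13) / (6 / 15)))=-34301761 / 231102720000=-0.00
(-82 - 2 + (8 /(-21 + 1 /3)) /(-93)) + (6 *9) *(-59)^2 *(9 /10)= 812489963 /4805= 169092.60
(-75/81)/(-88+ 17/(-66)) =22/2097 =0.01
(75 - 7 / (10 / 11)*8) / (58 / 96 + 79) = 3216 / 19105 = 0.17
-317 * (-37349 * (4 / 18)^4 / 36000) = 11839633 / 14762250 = 0.80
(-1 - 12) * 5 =-65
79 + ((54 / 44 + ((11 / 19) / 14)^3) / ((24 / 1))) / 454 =178210135391341 / 2255821282176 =79.00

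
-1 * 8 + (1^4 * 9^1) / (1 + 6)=-47 / 7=-6.71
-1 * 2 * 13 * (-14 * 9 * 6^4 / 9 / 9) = 52416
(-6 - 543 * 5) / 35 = -2721 / 35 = -77.74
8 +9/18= 17/2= 8.50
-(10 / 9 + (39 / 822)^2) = -752281 / 675684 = -1.11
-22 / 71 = -0.31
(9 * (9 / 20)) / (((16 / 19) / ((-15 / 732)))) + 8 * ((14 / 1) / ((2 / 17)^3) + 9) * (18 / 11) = 19354016223 / 171776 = 112670.08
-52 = -52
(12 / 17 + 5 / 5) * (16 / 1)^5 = 30408704 / 17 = 1788747.29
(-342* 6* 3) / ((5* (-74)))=3078 / 185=16.64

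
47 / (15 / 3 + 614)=0.08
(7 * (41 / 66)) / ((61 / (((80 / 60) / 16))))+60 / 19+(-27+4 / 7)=-149487469 / 6425496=-23.26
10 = 10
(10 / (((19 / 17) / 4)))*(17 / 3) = 11560 / 57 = 202.81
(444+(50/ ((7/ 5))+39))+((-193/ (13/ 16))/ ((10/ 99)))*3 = -2973961/ 455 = -6536.18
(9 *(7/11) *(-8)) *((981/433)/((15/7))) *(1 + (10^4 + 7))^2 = -115550258793984/23815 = -4851994910.52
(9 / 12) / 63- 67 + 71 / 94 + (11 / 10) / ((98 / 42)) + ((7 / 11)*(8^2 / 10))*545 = 66813203 / 31020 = 2153.88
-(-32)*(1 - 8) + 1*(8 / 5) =-1112 / 5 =-222.40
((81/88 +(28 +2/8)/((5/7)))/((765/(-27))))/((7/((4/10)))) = -53421/654500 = -0.08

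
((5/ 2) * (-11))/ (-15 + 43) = -55/ 56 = -0.98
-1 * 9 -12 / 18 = -29 / 3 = -9.67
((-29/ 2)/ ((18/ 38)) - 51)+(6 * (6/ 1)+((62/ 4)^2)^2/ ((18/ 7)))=6451511/ 288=22401.08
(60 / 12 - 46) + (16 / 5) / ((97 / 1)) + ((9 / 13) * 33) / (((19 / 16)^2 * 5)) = -85870113 / 2276105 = -37.73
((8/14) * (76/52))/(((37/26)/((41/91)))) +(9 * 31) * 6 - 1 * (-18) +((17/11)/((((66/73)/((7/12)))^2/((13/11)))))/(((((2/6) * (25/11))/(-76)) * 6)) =3414189501819049/2032797967200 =1679.55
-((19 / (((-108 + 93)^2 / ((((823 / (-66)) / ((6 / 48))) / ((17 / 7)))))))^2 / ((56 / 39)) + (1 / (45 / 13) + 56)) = -343447479833 / 5310916875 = -64.67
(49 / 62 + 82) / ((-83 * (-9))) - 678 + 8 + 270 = -6173489 / 15438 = -399.89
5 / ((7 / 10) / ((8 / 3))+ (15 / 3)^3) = 400 / 10021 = 0.04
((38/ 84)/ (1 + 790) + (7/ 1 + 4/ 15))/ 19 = 402387/ 1052030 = 0.38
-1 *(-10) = 10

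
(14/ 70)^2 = 1/ 25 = 0.04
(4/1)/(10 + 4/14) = 7/18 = 0.39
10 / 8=5 / 4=1.25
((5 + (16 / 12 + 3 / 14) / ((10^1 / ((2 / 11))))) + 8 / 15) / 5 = 12847 / 11550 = 1.11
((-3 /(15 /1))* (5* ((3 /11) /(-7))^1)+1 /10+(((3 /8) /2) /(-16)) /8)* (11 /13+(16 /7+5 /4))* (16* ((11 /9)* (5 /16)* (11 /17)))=1902106085 /798400512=2.38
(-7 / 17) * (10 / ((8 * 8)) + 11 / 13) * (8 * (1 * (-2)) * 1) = 6.60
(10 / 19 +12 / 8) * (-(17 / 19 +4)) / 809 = -0.01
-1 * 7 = -7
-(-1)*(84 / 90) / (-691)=-14 / 10365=-0.00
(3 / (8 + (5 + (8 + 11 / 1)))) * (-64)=-6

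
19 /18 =1.06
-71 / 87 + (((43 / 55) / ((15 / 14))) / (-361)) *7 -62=-542660081 / 8636925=-62.83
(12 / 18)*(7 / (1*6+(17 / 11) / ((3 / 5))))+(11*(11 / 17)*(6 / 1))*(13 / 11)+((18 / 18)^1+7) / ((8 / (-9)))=202133 / 4811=42.01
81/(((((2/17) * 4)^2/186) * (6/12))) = 2177037/16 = 136064.81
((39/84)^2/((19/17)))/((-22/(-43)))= 123539/327712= 0.38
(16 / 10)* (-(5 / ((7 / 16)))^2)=-10240 / 49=-208.98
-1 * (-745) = 745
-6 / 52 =-3 / 26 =-0.12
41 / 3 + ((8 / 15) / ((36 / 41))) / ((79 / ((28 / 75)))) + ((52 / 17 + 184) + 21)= 3015034532 / 13597875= 221.73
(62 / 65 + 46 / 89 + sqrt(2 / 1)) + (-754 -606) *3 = -4077.12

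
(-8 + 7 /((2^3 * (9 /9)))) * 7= -49.88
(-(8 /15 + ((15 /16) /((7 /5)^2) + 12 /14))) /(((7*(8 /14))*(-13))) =0.04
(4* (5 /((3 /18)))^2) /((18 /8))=1600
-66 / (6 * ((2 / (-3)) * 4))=33 / 8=4.12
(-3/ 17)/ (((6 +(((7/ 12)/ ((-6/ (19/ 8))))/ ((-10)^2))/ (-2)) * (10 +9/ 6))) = -691200/ 270311203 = -0.00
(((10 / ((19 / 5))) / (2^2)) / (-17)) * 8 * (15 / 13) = -1500 / 4199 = -0.36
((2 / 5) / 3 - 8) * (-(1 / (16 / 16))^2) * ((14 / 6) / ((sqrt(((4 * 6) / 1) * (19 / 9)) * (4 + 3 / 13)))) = 5369 * sqrt(114) / 94050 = 0.61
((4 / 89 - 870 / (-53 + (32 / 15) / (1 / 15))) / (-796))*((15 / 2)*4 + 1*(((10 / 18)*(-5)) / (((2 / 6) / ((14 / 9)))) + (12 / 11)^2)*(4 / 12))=-1650841496 / 1215098577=-1.36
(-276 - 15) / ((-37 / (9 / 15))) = 873 / 185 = 4.72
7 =7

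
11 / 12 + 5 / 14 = 107 / 84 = 1.27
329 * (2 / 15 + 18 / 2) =45073 / 15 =3004.87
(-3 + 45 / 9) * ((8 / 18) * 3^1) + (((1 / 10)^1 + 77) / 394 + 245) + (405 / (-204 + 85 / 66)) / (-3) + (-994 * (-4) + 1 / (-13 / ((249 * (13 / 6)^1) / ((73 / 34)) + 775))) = 622147098305323 / 150074651220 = 4145.58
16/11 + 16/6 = 136/33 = 4.12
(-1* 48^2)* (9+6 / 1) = -34560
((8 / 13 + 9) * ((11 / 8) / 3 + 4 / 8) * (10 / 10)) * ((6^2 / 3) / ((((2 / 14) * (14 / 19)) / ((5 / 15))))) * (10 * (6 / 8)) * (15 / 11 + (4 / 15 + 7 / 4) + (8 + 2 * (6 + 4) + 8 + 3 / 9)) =477258625 / 4576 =104296.03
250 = 250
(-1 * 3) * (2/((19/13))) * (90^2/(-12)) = 52650/19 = 2771.05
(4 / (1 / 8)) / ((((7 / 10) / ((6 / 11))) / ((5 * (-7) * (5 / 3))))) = -16000 / 11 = -1454.55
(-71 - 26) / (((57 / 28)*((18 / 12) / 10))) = -54320 / 171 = -317.66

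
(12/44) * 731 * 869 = 173247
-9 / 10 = -0.90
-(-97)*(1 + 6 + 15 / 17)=12998 / 17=764.59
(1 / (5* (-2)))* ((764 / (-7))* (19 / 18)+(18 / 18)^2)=1439 / 126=11.42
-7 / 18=-0.39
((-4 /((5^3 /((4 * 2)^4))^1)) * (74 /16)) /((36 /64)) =-1212416 /1125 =-1077.70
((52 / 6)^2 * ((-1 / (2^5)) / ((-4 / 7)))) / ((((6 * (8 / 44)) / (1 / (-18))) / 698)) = -4541537 / 31104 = -146.01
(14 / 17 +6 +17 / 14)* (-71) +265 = -72753 / 238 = -305.68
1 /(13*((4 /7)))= 7 /52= 0.13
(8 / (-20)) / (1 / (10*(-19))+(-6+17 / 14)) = 0.08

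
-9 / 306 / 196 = -1 / 6664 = -0.00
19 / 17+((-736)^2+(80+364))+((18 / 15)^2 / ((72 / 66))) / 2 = 542141.78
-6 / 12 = -1 / 2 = -0.50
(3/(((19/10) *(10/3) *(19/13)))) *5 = 585/361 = 1.62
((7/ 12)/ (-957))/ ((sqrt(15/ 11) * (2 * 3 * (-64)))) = 7 * sqrt(165)/ 66147840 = 0.00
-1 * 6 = -6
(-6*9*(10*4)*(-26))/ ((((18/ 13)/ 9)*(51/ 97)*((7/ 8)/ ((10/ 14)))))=472118400/ 833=566768.79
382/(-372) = -191/186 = -1.03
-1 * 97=-97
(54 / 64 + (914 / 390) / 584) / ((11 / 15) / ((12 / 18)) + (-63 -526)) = -386173 / 267800208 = -0.00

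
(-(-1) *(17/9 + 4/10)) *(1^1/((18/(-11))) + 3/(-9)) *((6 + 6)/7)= -3502/945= -3.71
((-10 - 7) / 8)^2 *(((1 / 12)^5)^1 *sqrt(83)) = 0.00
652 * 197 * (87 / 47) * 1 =11174628 / 47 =237758.04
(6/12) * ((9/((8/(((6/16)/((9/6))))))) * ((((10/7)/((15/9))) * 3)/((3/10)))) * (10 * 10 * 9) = 30375/28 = 1084.82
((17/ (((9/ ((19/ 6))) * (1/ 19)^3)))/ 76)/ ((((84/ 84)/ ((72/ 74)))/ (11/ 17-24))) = -2723023/ 222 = -12265.87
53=53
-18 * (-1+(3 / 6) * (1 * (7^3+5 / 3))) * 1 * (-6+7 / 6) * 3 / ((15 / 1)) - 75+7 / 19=276124 / 95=2906.57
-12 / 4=-3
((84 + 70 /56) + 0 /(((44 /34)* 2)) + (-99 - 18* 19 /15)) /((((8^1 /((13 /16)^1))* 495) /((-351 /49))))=370617 /6899200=0.05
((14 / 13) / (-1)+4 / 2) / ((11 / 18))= 216 / 143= 1.51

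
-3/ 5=-0.60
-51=-51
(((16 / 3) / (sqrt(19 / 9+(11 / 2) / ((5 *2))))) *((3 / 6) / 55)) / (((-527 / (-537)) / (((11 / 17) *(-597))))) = -11.70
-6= -6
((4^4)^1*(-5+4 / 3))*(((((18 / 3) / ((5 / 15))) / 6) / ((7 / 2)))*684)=-3852288 / 7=-550326.86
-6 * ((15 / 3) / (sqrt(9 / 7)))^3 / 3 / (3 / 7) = -12250 * sqrt(7) / 81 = -400.13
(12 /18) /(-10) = -1 /15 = -0.07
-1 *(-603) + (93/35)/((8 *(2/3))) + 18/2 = 342999/560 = 612.50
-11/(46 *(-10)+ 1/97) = 1067/44619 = 0.02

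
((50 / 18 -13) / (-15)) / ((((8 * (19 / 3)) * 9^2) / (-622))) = -7153 / 69255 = -0.10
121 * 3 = 363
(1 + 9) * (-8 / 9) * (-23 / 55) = 368 / 99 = 3.72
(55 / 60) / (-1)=-11 / 12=-0.92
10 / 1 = 10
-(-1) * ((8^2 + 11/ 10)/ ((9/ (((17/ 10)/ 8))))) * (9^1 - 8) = 3689/ 2400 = 1.54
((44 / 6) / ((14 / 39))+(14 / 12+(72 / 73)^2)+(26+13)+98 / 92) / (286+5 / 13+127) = 1047878975 / 6916088109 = 0.15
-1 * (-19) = 19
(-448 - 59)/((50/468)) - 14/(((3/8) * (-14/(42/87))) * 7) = -10321106/2175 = -4745.34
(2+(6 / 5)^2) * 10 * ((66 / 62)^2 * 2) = 374616 / 4805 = 77.96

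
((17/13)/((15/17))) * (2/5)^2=1156/4875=0.24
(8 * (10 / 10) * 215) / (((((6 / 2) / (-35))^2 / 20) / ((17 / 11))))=716380000 / 99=7236161.62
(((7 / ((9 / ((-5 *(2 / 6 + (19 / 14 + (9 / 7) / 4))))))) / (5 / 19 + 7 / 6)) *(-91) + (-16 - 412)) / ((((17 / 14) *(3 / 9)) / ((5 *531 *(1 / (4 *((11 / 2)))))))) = 1271542335 / 60962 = 20857.95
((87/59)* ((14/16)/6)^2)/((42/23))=4669/271872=0.02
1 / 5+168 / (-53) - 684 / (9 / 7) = -141767 / 265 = -534.97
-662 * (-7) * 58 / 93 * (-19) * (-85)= 434066780 / 93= 4667384.73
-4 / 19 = -0.21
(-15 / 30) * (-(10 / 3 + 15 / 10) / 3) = 29 / 36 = 0.81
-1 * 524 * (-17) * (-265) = -2360620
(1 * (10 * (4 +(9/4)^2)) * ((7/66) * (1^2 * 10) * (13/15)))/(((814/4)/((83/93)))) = 5475925/14988996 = 0.37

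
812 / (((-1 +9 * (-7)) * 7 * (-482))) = 29 / 7712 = 0.00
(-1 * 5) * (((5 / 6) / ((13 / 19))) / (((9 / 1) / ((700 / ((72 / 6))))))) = -83125 / 2106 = -39.47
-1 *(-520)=520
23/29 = 0.79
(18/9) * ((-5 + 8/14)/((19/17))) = -1054/133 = -7.92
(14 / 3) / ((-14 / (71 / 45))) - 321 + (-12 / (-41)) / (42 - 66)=-321.54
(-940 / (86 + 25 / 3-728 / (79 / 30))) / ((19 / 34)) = 445560 / 48241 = 9.24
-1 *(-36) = 36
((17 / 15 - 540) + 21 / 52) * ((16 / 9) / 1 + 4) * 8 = -3360008 / 135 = -24888.95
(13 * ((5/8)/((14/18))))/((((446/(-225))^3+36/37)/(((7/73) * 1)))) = -246550078125/1677510409888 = -0.15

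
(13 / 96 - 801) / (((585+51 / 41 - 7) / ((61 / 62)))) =-1.36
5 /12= 0.42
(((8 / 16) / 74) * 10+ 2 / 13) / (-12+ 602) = 213 / 567580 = 0.00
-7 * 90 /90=-7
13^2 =169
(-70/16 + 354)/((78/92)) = 64331/156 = 412.38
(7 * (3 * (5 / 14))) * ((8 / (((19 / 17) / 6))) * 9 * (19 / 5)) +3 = 11019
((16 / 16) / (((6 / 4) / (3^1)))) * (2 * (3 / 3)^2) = 4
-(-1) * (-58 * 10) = -580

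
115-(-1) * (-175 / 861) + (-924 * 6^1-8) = -668776 / 123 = -5437.20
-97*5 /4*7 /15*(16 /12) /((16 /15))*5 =-353.65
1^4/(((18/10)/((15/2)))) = 25/6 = 4.17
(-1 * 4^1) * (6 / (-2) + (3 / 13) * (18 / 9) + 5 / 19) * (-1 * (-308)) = 692384 / 247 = 2803.17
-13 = -13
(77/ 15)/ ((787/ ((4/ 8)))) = 0.00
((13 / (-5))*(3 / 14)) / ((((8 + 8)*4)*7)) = -39 / 31360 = -0.00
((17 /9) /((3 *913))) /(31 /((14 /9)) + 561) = 238 /200486583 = 0.00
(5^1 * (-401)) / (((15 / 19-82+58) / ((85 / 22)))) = 3238075 / 9702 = 333.75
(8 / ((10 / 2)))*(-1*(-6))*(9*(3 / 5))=1296 / 25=51.84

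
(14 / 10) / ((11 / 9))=63 / 55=1.15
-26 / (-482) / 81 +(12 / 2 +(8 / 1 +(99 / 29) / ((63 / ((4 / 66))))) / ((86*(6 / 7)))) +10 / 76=6.24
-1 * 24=-24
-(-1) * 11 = 11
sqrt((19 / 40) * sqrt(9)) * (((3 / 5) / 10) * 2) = 3 * sqrt(570) / 500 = 0.14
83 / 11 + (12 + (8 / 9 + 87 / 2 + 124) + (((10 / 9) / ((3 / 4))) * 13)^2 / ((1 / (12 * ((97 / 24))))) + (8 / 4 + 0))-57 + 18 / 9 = 290680877 / 16038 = 18124.51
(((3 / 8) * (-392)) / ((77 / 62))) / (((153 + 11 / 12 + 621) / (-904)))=138.08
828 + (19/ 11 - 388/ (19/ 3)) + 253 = 213486/ 209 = 1021.46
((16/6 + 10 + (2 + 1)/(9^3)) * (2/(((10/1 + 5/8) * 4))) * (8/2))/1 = 49264/20655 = 2.39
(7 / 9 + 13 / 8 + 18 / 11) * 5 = 15995 / 792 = 20.20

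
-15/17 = -0.88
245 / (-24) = -245 / 24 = -10.21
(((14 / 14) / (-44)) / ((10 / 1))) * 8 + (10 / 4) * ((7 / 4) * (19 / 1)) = 36567 / 440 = 83.11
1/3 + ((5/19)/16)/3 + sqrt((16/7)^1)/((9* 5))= 4* sqrt(7)/315 + 103/304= 0.37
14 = 14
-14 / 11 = -1.27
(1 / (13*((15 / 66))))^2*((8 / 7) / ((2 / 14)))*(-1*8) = -30976 / 4225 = -7.33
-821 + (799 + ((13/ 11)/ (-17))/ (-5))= -21.99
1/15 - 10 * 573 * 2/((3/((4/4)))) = -3819.93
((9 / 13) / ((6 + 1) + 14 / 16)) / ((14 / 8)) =32 / 637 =0.05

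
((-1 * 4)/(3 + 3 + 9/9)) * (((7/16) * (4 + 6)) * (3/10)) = -3/4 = -0.75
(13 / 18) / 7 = 13 / 126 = 0.10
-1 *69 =-69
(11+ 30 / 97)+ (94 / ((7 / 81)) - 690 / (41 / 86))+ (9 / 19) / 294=-2579162107 / 7405174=-348.29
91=91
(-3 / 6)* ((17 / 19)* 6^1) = -2.68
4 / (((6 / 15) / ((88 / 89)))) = 880 / 89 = 9.89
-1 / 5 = -0.20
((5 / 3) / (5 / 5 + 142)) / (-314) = -0.00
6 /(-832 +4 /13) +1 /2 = 444 /901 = 0.49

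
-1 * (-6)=6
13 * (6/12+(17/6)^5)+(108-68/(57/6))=366563831/147744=2481.07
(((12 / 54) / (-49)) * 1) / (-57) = 2 / 25137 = 0.00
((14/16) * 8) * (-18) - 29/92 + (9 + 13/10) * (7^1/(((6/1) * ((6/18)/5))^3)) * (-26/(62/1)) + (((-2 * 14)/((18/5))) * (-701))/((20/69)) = 623267707/34224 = 18211.42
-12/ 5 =-2.40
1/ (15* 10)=1/ 150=0.01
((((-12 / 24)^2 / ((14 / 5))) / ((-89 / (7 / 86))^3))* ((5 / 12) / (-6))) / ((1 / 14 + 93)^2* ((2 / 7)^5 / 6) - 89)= -201768035 / 3669182707111975782912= -0.00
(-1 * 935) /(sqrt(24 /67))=-935 * sqrt(402) /12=-1562.22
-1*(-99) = 99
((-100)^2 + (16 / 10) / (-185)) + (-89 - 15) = 9153792 / 925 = 9895.99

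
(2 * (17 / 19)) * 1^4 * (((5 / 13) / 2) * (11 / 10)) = 187 / 494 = 0.38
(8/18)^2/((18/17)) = 136/729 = 0.19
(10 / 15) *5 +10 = 40 / 3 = 13.33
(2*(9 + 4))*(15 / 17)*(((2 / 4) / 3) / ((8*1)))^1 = 65 / 136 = 0.48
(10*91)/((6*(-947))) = -455/2841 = -0.16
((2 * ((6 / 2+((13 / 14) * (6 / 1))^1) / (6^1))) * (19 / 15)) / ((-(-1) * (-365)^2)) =0.00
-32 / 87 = -0.37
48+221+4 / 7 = 269.57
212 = 212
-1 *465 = -465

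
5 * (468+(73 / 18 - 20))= 40685 / 18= 2260.28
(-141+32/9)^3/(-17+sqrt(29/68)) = 3785638106 * sqrt(493)/14305167+2188098825268/14305167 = 158834.47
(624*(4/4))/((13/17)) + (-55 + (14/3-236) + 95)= 1874/3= 624.67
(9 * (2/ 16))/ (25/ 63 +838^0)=567/ 704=0.81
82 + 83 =165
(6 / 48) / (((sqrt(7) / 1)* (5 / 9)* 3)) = 0.03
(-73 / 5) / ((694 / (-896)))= 32704 / 1735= 18.85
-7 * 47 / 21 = -47 / 3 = -15.67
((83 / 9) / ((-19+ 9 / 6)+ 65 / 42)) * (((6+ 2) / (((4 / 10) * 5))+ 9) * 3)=-7553 / 335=-22.55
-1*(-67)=67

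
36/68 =9/17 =0.53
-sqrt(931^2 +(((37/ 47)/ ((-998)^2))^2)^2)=-sqrt(4162316724139456425434401656633999857)/ 2191380945347344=-931.00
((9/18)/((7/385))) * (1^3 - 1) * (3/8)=0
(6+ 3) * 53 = 477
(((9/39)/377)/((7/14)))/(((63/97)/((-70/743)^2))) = 135800/8116776447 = 0.00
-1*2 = -2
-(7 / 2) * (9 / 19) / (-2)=63 / 76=0.83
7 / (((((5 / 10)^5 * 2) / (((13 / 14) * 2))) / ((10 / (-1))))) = -2080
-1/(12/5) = -5/12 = -0.42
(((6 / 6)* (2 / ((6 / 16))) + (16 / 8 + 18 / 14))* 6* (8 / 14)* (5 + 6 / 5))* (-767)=-34429096 / 245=-140526.92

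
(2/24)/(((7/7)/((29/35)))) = 29/420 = 0.07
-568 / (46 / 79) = -22436 / 23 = -975.48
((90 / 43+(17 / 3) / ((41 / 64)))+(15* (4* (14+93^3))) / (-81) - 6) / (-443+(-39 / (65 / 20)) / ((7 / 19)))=198533204660 / 158463729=1252.86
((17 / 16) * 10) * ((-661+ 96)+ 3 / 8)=-383945 / 64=-5999.14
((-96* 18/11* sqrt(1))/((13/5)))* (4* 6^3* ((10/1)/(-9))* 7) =406019.58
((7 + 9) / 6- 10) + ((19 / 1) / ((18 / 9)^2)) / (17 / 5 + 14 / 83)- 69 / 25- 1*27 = -15889193 / 444300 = -35.76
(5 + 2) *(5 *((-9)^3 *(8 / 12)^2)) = -11340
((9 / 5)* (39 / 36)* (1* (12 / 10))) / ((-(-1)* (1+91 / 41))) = 1599 / 2200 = 0.73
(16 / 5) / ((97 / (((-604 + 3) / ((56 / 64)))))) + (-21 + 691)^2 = 1523938572 / 3395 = 448877.34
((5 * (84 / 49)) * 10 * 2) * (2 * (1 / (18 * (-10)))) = -40 / 21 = -1.90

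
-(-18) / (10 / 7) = 63 / 5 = 12.60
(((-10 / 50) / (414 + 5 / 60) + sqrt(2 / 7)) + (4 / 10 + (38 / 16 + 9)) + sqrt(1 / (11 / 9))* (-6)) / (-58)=-2340303 / 11528080 - sqrt(14) / 406 + 9* sqrt(11) / 319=-0.12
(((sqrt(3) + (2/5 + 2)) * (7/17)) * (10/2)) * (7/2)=245 * sqrt(3)/34 + 294/17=29.78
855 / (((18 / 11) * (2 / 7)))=7315 / 4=1828.75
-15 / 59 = -0.25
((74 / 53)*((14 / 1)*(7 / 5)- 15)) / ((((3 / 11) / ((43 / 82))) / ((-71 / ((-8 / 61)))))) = 1743327113 / 260760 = 6685.56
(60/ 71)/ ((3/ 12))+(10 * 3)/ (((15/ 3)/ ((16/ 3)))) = 2512/ 71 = 35.38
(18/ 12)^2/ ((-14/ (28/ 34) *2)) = -9/ 136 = -0.07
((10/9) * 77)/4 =385/18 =21.39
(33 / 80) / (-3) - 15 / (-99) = 37 / 2640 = 0.01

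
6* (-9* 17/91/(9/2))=-204/91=-2.24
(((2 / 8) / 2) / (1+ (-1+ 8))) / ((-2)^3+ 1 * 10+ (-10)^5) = -1 / 6399872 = -0.00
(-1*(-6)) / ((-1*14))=-0.43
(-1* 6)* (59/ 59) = -6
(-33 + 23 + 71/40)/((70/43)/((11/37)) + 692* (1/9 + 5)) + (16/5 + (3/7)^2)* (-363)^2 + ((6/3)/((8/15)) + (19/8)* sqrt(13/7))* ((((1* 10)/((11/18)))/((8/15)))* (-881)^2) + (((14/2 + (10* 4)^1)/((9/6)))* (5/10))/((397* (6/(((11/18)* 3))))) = 9954264825* sqrt(91)/1232 + 312771395489423737279169/3484977141547440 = 166824480.27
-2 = -2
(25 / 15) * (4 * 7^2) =980 / 3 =326.67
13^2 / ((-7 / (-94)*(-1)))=-15886 / 7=-2269.43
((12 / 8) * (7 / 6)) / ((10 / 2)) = 7 / 20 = 0.35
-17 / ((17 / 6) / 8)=-48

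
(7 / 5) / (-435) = -0.00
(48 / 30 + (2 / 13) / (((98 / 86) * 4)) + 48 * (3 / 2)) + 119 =1227077 / 6370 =192.63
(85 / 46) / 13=85 / 598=0.14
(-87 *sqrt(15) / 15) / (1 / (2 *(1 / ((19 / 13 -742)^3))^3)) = 615060963634 *sqrt(15) / 3551311360675011730823435677353616935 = 0.00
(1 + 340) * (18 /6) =1023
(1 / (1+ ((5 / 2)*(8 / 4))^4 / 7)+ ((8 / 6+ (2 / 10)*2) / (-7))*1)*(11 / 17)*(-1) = 172667 / 1128120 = 0.15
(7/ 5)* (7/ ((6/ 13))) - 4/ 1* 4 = 157/ 30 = 5.23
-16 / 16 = -1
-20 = -20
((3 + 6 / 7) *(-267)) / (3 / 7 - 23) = 7209 / 158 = 45.63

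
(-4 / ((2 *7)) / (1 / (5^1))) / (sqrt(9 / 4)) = -20 / 21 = -0.95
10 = 10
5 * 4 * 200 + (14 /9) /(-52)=935993 /234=3999.97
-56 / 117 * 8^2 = -3584 / 117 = -30.63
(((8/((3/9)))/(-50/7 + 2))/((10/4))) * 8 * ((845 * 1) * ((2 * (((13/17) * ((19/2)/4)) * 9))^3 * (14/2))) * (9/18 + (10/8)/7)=-82306754865153/39304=-2094106321.63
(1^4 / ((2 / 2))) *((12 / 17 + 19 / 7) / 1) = 407 / 119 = 3.42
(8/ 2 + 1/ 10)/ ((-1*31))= -41/ 310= -0.13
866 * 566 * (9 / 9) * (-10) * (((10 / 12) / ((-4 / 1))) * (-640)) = -1960624000 / 3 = -653541333.33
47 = 47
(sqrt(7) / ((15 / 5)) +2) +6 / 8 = sqrt(7) / 3 +11 / 4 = 3.63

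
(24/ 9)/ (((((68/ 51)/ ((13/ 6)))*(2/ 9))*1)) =19.50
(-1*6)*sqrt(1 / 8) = -3*sqrt(2) / 2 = -2.12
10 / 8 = 5 / 4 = 1.25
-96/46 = -48/23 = -2.09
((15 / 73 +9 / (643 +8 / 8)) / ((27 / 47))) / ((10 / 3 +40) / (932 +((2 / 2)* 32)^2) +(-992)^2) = 26346179 / 67867553726546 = 0.00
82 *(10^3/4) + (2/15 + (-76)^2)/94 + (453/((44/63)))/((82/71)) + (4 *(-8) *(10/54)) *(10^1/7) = 3383598226219/160249320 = 21114.59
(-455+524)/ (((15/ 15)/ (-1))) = -69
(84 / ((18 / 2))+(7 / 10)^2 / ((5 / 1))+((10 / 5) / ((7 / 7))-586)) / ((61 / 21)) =-6032971 / 30500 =-197.80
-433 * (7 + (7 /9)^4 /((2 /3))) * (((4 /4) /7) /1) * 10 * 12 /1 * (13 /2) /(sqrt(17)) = -265519930 * sqrt(17) /12393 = -88337.51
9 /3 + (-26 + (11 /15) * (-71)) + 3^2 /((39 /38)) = -12928 /195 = -66.30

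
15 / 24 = 5 / 8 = 0.62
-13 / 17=-0.76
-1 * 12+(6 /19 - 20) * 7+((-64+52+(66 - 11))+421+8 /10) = 29926 /95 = 315.01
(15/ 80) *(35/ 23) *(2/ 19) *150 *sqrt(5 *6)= 7875 *sqrt(30)/ 1748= 24.68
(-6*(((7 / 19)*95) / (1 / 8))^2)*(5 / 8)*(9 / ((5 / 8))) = -4233600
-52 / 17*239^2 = -2970292 / 17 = -174723.06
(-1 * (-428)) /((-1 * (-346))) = 214 /173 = 1.24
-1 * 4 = -4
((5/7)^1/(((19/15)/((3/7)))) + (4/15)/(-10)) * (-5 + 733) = 1561352/9975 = 156.53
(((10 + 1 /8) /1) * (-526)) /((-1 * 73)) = 21303 /292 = 72.96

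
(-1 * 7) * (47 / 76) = -329 / 76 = -4.33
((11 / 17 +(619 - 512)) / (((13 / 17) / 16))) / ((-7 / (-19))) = 556320 / 91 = 6113.41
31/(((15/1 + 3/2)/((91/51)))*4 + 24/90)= 42315/50854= 0.83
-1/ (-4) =0.25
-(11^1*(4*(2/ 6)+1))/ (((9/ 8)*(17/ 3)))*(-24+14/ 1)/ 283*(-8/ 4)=-12320/ 43299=-0.28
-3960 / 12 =-330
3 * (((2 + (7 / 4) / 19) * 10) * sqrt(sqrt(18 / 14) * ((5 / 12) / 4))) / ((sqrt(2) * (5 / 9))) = 4293 * sqrt(10) * 7^(3 / 4) / 2128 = 27.45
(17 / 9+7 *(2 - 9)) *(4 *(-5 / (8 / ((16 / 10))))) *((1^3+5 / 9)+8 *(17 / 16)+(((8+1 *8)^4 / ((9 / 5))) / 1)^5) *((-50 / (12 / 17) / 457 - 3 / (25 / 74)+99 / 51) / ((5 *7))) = -222553845770637814990180955556650888 / 91075701375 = -2443613855404556471253208.00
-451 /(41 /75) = -825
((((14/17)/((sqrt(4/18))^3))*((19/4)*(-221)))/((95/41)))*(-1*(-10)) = -100737*sqrt(2)/4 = -35615.91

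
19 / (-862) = -19 / 862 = -0.02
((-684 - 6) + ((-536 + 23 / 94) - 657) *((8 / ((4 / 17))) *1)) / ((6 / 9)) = -61865.52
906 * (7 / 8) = 3171 / 4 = 792.75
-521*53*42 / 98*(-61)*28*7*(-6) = -848934072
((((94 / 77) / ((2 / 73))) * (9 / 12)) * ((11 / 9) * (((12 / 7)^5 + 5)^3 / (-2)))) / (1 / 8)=-126541489965755143453 / 99698791708803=-1269237.95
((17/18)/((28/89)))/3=1513/1512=1.00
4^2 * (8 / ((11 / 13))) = 1664 / 11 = 151.27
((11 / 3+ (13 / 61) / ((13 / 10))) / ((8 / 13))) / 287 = 9113 / 420168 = 0.02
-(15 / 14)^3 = -1.23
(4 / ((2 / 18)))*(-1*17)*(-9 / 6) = 918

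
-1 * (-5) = 5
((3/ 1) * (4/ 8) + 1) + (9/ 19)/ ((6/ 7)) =58/ 19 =3.05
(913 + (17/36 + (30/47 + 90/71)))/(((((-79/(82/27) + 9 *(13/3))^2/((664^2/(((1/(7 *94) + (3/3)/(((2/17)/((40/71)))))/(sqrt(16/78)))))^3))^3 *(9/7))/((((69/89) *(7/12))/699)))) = 6023425388990955656896572760998700945738435071758006643003664674298202705036831241109408755192864702464 *sqrt(78)/1458264618143130357493658571302248399922644423876605738855483658659375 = 36479972132543723977617180000000000.00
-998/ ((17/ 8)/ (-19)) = 151696/ 17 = 8923.29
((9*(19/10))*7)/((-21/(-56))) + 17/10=3209/10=320.90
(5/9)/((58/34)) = 85/261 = 0.33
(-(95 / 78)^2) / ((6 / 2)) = -9025 / 18252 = -0.49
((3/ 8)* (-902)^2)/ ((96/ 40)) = 1017005/ 8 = 127125.62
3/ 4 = 0.75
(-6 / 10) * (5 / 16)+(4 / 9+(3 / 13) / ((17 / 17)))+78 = 146929 / 1872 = 78.49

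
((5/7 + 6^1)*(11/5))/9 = 1.64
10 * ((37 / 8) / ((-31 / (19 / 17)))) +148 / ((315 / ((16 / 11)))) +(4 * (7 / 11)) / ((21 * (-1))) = -8073091 / 7304220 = -1.11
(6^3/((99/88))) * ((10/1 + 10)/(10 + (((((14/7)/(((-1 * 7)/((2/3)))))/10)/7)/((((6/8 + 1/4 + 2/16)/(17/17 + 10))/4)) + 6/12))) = 50803200/137507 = 369.46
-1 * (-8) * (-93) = -744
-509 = -509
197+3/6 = 395/2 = 197.50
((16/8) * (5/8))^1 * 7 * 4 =35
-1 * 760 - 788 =-1548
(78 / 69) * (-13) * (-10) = 3380 / 23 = 146.96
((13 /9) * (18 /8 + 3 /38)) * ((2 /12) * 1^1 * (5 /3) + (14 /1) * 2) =390403 /4104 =95.13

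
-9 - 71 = -80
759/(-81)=-253/27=-9.37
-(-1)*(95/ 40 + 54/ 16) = 23/ 4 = 5.75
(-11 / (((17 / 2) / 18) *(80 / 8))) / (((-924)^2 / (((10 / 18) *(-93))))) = 31 / 219912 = 0.00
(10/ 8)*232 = 290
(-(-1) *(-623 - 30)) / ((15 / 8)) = -5224 / 15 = -348.27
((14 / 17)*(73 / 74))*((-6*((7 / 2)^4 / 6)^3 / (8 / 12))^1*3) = -7072897759711 / 20611072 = -343160.11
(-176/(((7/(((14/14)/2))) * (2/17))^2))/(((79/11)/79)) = -34969/49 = -713.65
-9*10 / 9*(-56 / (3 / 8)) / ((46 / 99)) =3213.91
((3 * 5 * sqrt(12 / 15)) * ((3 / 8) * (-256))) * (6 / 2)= -1728 * sqrt(5)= -3863.93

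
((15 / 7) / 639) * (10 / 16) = 25 / 11928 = 0.00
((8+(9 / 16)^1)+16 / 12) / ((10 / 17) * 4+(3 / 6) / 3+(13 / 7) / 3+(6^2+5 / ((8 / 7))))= 2261 / 9942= 0.23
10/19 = 0.53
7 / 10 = 0.70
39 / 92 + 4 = 407 / 92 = 4.42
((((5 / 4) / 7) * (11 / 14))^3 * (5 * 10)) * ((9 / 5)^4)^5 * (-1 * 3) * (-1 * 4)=48545558178014316702393 / 229783203125000000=211266.78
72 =72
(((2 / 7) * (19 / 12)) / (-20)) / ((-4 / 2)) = 19 / 1680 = 0.01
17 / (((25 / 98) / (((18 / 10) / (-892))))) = -7497 / 55750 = -0.13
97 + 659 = 756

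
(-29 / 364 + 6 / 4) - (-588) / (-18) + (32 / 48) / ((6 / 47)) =-85255 / 3276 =-26.02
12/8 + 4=11/2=5.50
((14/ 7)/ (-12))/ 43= -1/ 258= -0.00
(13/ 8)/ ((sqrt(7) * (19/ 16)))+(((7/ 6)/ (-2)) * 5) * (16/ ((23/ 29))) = -4060/ 69+26 * sqrt(7)/ 133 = -58.32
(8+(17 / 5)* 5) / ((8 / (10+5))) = 375 / 8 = 46.88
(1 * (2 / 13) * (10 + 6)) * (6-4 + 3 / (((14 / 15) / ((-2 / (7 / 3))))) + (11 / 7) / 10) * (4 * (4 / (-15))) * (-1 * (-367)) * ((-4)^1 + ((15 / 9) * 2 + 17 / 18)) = 13763968 / 85995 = 160.06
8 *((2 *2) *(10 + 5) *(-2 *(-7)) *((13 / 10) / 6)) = 1456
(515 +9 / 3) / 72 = 259 / 36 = 7.19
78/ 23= 3.39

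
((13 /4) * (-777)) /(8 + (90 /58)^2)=-8494941 /35012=-242.63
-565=-565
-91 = -91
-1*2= -2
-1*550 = -550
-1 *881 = -881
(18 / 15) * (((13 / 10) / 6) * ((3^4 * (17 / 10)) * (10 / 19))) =17901 / 950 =18.84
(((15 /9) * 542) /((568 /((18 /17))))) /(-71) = -4065 /171394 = -0.02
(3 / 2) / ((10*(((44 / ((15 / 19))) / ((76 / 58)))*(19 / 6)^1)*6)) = 9 / 48488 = 0.00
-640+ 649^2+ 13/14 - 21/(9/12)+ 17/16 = 47099919/112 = 420534.99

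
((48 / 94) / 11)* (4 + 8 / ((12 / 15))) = 336 / 517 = 0.65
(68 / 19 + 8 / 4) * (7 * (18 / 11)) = 13356 / 209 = 63.90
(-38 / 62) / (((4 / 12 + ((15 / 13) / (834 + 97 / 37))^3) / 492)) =-3655042540992533457 / 4040305222596470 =-904.65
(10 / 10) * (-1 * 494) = -494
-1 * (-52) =52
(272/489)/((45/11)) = 2992/22005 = 0.14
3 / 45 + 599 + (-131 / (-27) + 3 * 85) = 115954 / 135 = 858.92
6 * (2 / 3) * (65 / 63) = 260 / 63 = 4.13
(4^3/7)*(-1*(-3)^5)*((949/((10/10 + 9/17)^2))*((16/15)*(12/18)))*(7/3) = 97214976/65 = 1495615.02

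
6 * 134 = 804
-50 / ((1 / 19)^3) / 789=-342950 / 789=-434.66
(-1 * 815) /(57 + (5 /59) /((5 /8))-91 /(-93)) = -4471905 /318872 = -14.02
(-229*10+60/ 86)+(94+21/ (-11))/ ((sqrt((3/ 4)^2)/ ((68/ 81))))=-251282072/ 114939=-2186.22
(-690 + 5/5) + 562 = -127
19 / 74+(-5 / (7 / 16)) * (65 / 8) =-47967 / 518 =-92.60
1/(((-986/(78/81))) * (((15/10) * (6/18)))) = -0.00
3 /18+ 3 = 3.17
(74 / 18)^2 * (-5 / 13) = -6845 / 1053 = -6.50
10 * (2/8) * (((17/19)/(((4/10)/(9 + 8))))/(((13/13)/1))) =7225/76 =95.07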